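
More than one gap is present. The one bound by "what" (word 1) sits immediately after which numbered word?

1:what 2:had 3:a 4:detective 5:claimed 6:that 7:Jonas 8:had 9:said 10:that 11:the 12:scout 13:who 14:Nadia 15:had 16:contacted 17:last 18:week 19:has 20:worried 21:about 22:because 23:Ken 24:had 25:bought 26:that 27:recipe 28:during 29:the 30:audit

The displaced element is "what" (word 1).
It is linked across 2 clause boundaries (that → that).
It functions as the object of the preposition "about" of "worried", so the gap sits immediately after word 21 ("about").
Base order: A detective had claimed that Jonas had said that the scout who Nadia had contacted last week has worried about what because Ken had bought that recipe during the audit.

21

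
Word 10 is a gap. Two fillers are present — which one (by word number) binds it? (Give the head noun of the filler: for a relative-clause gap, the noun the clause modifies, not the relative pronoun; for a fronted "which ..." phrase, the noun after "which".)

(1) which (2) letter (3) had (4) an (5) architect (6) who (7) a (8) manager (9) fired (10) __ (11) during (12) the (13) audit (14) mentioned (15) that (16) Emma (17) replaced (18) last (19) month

5

The marked gap is inside the relative clause, the direct object of "fired".
Its filler is the head noun "architect" (via "who"), at word 5.
(The other dependency links word 2 to a gap after word 17.)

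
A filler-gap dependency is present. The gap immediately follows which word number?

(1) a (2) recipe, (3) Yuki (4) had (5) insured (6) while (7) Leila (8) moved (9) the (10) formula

The displaced element is "a recipe" (word 2).
It functions as the direct object of "insured", so the gap sits immediately after word 5 ("insured").
Base order: Yuki had insured a recipe while Leila moved the formula.

5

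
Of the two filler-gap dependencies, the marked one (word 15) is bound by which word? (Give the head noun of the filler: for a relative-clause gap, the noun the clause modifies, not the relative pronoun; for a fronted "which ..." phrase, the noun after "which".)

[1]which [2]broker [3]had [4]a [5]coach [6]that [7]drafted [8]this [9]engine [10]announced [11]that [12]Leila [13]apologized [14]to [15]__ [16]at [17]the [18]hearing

The marked gap is the object of the preposition "to" of "apologized".
Its filler is the fronted wh-phrase "which broker", at word 2.
(The other dependency links word 5 to a gap after word 6.)

2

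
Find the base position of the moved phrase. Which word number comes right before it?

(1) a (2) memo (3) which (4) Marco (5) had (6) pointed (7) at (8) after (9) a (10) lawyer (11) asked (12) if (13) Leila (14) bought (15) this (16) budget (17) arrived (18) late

7

The displaced element is "a memo" (word 2).
It functions as the object of the preposition "at" of "pointed", so the gap sits immediately after word 7 ("at").
Base order: Marco had pointed at a memo after a lawyer asked if Leila bought this budget.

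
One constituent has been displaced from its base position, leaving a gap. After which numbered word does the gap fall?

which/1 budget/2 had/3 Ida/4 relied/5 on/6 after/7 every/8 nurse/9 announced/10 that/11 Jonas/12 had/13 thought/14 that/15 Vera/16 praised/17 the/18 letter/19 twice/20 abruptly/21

6

The displaced element is "which budget" (word 2).
It functions as the object of the preposition "on" of "relied", so the gap sits immediately after word 6 ("on").
Base order: Ida had relied on which budget after every nurse announced that Jonas had thought that Vera praised the letter twice abruptly.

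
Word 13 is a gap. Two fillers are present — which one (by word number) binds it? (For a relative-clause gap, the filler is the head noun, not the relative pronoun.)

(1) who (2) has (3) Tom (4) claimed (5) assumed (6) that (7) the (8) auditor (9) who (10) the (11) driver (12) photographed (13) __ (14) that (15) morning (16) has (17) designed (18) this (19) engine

The marked gap is inside the relative clause, the direct object of "photographed".
Its filler is the head noun "auditor" (via "who"), at word 8.
(The other dependency links word 1 to a gap after word 4.)

8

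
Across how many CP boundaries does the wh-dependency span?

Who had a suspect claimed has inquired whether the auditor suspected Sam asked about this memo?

"who" is extracted from the subject of "inquired".
Boundaries crossed, outermost first: [Ø] — 1 in total.

1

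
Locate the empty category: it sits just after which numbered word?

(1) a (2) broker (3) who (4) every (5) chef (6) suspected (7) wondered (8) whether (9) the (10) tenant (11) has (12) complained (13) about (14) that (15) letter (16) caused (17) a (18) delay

The displaced element is "a broker" (word 2).
It is linked across 1 clause boundary (Ø).
It functions as the subject of "wondered", so the gap sits immediately after word 6 ("suspected").
Base order: Every chef suspected that a broker wondered whether the tenant has complained about that letter.

6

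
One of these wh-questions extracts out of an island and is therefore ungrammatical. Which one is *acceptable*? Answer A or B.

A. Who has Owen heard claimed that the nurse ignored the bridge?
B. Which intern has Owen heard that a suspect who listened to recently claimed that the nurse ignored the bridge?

In B, the wh-phrase is extracted from inside a complex-NP island (relative clause) (introduced by "who"), which blocks movement.
In A, the extraction path crosses only that-complement boundaries, which are transparent.
So A is grammatical.

A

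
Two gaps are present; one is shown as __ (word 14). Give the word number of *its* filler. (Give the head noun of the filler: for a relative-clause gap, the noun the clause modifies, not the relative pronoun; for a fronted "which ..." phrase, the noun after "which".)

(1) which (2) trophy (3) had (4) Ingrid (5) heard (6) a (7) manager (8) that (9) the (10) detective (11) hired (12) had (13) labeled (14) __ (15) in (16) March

2

The marked gap is the direct object of "labeled".
Its filler is the fronted wh-phrase "which trophy", at word 2.
(The other dependency links word 7 to a gap after word 11.)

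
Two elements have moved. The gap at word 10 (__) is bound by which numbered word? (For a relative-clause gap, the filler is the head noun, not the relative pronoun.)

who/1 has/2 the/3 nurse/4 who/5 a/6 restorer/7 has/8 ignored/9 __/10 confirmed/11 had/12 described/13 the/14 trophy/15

The marked gap is inside the relative clause, the direct object of "ignored".
Its filler is the head noun "nurse" (via "who"), at word 4.
(The other dependency links word 1 to a gap after word 11.)

4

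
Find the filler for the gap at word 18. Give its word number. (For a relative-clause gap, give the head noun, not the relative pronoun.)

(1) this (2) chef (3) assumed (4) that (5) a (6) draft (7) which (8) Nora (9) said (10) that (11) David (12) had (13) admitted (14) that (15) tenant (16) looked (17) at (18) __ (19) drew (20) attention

6

The gap at 18 is the prepositional object of "looked", inside a relative clause.
The relative pronoun is "which" (word 7); it is bound by the head noun immediately before it.
Its filler is the head noun "draft", at word 6.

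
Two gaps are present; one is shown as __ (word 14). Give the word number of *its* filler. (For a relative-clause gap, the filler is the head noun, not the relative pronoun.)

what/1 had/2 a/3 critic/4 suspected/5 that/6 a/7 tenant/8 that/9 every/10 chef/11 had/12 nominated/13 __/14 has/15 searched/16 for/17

8

The marked gap is inside the relative clause, the direct object of "nominated".
Its filler is the head noun "tenant" (via "that"), at word 8.
(The other dependency links word 1 to a gap after word 17.)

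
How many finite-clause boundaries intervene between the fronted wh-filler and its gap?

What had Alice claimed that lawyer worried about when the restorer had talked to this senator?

1

"what" is extracted from the PP object of "worried".
Boundaries crossed, outermost first: [Ø] — 1 in total.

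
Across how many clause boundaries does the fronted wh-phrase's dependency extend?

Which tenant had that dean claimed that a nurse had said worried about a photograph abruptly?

"which tenant" is extracted from the subject of "worried".
Boundaries crossed, outermost first: [that], [Ø] — 2 in total.

2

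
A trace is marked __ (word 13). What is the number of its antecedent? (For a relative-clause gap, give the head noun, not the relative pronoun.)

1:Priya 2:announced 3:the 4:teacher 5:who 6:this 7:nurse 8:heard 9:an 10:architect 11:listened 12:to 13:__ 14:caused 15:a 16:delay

The gap at 13 is the prepositional object of "listened", inside a relative clause.
The relative pronoun is "who" (word 5); it is bound by the head noun immediately before it.
Its filler is the head noun "teacher", at word 4.

4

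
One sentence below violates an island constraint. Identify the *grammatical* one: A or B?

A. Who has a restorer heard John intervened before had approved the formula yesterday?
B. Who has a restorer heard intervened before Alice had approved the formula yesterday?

B

In A, the wh-phrase is extracted from inside an adjunct island (introduced by "before"), which blocks movement.
In B, the extraction path crosses only that-complement boundaries, which are transparent.
So B is grammatical.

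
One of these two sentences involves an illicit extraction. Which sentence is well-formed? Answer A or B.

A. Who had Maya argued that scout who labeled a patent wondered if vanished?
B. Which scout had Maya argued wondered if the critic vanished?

B

In A, the wh-phrase is extracted from inside a wh-island (introduced by "if"), which blocks movement.
In B, the extraction path crosses only that-complement boundaries, which are transparent.
So B is grammatical.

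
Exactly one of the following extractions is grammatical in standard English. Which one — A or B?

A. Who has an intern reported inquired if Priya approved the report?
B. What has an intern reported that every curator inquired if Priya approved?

A

In B, the wh-phrase is extracted from inside a wh-island (introduced by "if"), which blocks movement.
In A, the extraction path crosses only that-complement boundaries, which are transparent.
So A is grammatical.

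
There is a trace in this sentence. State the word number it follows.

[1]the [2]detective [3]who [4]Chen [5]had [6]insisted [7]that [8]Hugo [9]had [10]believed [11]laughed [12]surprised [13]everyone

The displaced element is "the detective" (word 2).
It is linked across 2 clause boundaries (that → Ø).
It functions as the subject of "laughed", so the gap sits immediately after word 10 ("believed").
Base order: Chen had insisted that Hugo had believed that the detective laughed.

10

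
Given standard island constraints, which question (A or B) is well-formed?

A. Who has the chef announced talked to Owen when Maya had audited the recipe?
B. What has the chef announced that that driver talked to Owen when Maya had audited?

In B, the wh-phrase is extracted from inside an adjunct island (introduced by "when"), which blocks movement.
In A, the extraction path crosses only that-complement boundaries, which are transparent.
So A is grammatical.

A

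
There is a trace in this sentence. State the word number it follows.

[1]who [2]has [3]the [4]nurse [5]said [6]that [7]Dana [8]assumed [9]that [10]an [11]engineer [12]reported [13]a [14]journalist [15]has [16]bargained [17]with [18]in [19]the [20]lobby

17

The displaced element is "who" (word 1).
It is linked across 3 clause boundaries (that → that → Ø).
It functions as the object of the preposition "with" of "bargained", so the gap sits immediately after word 17 ("with").
Base order: The nurse has said that Dana assumed that an engineer reported a journalist has bargained with who in the lobby.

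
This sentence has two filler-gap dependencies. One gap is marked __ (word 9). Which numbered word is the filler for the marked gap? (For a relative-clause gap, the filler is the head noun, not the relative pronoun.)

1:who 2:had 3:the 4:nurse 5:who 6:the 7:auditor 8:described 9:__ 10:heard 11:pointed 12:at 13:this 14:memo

4

The marked gap is inside the relative clause, the direct object of "described".
Its filler is the head noun "nurse" (via "who"), at word 4.
(The other dependency links word 1 to a gap after word 10.)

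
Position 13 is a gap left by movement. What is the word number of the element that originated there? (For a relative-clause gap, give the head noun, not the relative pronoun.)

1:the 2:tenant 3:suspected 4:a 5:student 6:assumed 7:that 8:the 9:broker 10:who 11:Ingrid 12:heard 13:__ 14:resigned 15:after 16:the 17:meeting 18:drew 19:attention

9

The gap at 13 is the subject of "resigned", inside a relative clause.
The relative pronoun is "who" (word 10); it is bound by the head noun immediately before it.
Its filler is the head noun "broker", at word 9.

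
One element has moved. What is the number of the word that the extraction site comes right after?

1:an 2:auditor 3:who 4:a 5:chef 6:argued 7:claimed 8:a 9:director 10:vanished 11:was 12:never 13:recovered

6

The displaced element is "an auditor" (word 2).
It is linked across 1 clause boundary (Ø).
It functions as the subject of "claimed", so the gap sits immediately after word 6 ("argued").
Base order: A chef argued that an auditor claimed a director vanished.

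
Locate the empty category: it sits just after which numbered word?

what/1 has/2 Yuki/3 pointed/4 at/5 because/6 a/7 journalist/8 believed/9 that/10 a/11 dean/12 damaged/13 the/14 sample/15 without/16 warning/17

5

The displaced element is "what" (word 1).
It functions as the object of the preposition "at" of "pointed", so the gap sits immediately after word 5 ("at").
Base order: Yuki has pointed at what because a journalist believed that a dean damaged the sample without warning.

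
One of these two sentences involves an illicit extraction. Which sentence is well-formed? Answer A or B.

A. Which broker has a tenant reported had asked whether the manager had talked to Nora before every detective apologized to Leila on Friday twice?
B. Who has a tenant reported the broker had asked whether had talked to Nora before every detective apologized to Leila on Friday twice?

In B, the wh-phrase is extracted from inside a wh-island (introduced by "whether"), which blocks movement.
In A, the extraction path crosses only that-complement boundaries, which are transparent.
So A is grammatical.

A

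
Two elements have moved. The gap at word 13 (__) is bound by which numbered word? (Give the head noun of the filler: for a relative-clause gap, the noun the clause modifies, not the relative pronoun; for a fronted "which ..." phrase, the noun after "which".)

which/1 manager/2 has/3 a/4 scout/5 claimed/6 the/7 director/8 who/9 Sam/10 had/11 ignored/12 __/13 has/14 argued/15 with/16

8

The marked gap is inside the relative clause, the direct object of "ignored".
Its filler is the head noun "director" (via "who"), at word 8.
(The other dependency links word 2 to a gap after word 16.)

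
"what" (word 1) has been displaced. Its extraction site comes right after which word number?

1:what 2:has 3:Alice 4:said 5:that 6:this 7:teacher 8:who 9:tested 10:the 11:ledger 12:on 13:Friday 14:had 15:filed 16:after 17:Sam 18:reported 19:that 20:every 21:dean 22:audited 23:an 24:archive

The displaced element is "what" (word 1).
It is linked across 1 clause boundary (that).
It functions as the direct object of "filed", so the gap sits immediately after word 15 ("filed").
Base order: Alice has said that this teacher who tested the ledger on Friday had filed what after Sam reported that every dean audited an archive.

15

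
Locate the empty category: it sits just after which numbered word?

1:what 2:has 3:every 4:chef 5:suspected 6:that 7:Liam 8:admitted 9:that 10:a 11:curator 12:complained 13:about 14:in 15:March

The displaced element is "what" (word 1).
It is linked across 2 clause boundaries (that → that).
It functions as the object of the preposition "about" of "complained", so the gap sits immediately after word 13 ("about").
Base order: Every chef has suspected that Liam admitted that a curator complained about what in March.

13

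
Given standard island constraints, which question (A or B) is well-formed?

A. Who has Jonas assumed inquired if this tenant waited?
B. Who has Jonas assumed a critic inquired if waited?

A

In B, the wh-phrase is extracted from inside a wh-island (introduced by "if"), which blocks movement.
In A, the extraction path crosses only that-complement boundaries, which are transparent.
So A is grammatical.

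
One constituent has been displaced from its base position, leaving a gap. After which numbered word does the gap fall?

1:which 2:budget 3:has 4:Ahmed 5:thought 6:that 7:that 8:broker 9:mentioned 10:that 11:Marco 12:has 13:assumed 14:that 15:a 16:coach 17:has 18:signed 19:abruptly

18

The displaced element is "which budget" (word 2).
It is linked across 3 clause boundaries (that → that → that).
It functions as the direct object of "signed", so the gap sits immediately after word 18 ("signed").
Base order: Ahmed has thought that that broker mentioned that Marco has assumed that a coach has signed which budget abruptly.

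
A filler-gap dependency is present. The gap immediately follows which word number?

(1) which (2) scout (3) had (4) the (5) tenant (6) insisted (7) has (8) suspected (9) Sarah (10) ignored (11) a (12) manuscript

6

The displaced element is "which scout" (word 2).
It is linked across 1 clause boundary (Ø).
It functions as the subject of "suspected", so the gap sits immediately after word 6 ("insisted").
Base order: The tenant had insisted that which scout has suspected Sarah ignored a manuscript.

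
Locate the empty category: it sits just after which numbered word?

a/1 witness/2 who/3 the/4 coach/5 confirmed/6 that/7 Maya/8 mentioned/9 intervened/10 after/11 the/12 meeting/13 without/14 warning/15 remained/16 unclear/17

The displaced element is "a witness" (word 2).
It is linked across 2 clause boundaries (that → Ø).
It functions as the subject of "intervened", so the gap sits immediately after word 9 ("mentioned").
Base order: The coach confirmed that Maya mentioned that a witness intervened after the meeting without warning.

9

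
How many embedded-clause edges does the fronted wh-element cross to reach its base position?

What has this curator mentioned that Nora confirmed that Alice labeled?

"what" is extracted from the object of "labeled".
Boundaries crossed, outermost first: [that], [that] — 2 in total.

2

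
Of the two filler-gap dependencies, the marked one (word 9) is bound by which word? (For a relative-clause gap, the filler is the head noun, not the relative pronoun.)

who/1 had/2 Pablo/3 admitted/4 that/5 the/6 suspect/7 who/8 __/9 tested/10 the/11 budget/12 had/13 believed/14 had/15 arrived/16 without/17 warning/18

The marked gap is inside the relative clause, the subject of "tested".
Its filler is the head noun "suspect" (via "who"), at word 7.
(The other dependency links word 1 to a gap after word 14.)

7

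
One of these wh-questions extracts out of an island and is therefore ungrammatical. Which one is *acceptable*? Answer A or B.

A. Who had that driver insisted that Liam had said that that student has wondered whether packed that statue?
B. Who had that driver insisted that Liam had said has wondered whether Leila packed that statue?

B

In A, the wh-phrase is extracted from inside a wh-island (introduced by "whether"), which blocks movement.
In B, the extraction path crosses only that-complement boundaries, which are transparent.
So B is grammatical.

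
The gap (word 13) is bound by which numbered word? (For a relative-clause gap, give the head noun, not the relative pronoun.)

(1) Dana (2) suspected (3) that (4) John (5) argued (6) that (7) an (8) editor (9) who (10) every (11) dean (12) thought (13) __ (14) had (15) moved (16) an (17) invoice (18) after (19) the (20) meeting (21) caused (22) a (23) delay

8

The gap at 13 is the subject of "moved", inside a relative clause.
The relative pronoun is "who" (word 9); it is bound by the head noun immediately before it.
Its filler is the head noun "editor", at word 8.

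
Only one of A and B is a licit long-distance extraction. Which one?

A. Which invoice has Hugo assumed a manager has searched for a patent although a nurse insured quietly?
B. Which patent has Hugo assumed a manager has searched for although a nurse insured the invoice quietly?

B

In A, the wh-phrase is extracted from inside an adjunct island (introduced by "although"), which blocks movement.
In B, the extraction path crosses only that-complement boundaries, which are transparent.
So B is grammatical.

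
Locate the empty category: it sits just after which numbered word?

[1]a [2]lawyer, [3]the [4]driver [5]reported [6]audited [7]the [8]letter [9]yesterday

The displaced element is "a lawyer" (word 2).
It is linked across 1 clause boundary (Ø).
It functions as the subject of "audited", so the gap sits immediately after word 5 ("reported").
Base order: The driver reported that a lawyer audited the letter yesterday.

5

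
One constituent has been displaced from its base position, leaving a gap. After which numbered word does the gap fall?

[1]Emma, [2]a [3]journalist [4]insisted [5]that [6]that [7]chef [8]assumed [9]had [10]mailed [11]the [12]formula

8

The displaced element is "Emma" (word 1).
It is linked across 2 clause boundaries (that → Ø).
It functions as the subject of "mailed", so the gap sits immediately after word 8 ("assumed").
Base order: A journalist insisted that that chef assumed Emma had mailed the formula.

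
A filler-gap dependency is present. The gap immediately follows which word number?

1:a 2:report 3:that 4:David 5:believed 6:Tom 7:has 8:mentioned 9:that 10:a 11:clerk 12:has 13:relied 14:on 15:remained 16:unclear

The displaced element is "a report" (word 2).
It is linked across 2 clause boundaries (Ø → that).
It functions as the object of the preposition "on" of "relied", so the gap sits immediately after word 14 ("on").
Base order: David believed Tom has mentioned that a clerk has relied on a report.

14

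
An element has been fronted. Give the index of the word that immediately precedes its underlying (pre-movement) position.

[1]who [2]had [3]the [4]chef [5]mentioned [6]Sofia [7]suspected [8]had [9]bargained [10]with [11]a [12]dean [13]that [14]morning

7

The displaced element is "who" (word 1).
It is linked across 2 clause boundaries (Ø → Ø).
It functions as the subject of "bargained", so the gap sits immediately after word 7 ("suspected").
Base order: The chef had mentioned Sofia suspected who had bargained with a dean that morning.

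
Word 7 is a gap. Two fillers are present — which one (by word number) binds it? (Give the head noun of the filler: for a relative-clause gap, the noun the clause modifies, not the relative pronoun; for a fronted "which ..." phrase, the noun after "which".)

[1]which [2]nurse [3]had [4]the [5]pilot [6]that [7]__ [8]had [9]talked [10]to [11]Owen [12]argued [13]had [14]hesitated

The marked gap is inside the relative clause, the subject of "talked".
Its filler is the head noun "pilot" (via "that"), at word 5.
(The other dependency links word 2 to a gap after word 12.)

5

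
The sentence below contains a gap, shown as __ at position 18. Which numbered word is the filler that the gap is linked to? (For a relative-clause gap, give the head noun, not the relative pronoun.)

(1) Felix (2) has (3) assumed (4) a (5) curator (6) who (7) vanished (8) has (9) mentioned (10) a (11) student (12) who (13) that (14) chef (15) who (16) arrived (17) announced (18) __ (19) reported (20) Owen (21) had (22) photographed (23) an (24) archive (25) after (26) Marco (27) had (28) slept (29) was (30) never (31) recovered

11

The gap at 18 is the subject of "reported", inside a relative clause.
The relative pronoun is "who" (word 12); it is bound by the head noun immediately before it.
Its filler is the head noun "student", at word 11.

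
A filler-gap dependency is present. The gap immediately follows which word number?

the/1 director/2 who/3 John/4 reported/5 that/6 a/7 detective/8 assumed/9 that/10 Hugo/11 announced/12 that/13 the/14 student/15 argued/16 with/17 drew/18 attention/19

The displaced element is "the director" (word 2).
It is linked across 3 clause boundaries (that → that → that).
It functions as the object of the preposition "with" of "argued", so the gap sits immediately after word 17 ("with").
Base order: John reported that a detective assumed that Hugo announced that the student argued with the director.

17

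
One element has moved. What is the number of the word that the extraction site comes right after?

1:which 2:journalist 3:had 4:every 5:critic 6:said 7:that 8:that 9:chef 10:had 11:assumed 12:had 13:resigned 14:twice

The displaced element is "which journalist" (word 2).
It is linked across 2 clause boundaries (that → Ø).
It functions as the subject of "resigned", so the gap sits immediately after word 11 ("assumed").
Base order: Every critic had said that that chef had assumed that which journalist had resigned twice.

11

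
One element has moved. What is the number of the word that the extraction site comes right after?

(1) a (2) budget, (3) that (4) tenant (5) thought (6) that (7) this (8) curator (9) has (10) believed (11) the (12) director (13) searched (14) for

The displaced element is "a budget" (word 2).
It is linked across 2 clause boundaries (that → Ø).
It functions as the object of the preposition "for" of "searched", so the gap sits immediately after word 14 ("for").
Base order: That tenant thought that this curator has believed the director searched for a budget.

14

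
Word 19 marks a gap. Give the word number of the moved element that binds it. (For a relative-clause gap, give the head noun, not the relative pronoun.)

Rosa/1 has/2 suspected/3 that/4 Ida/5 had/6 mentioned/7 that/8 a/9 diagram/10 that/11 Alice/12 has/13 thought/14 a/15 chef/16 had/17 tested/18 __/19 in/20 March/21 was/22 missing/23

10

The gap at 19 is the object of "tested", inside a relative clause.
The relative pronoun is "that" (word 11); it is bound by the head noun immediately before it.
Its filler is the head noun "diagram", at word 10.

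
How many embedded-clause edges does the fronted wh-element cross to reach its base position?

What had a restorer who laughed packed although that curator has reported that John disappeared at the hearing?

"what" originates inside the matrix clause — no clause boundary is crossed.

0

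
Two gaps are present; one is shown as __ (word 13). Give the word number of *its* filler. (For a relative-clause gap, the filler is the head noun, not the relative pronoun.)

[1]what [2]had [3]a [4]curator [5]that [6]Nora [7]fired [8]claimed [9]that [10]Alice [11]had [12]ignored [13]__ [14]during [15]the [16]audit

The marked gap is the direct object of "ignored".
Its filler is the fronted wh-phrase "what", at word 1.
(The other dependency links word 4 to a gap after word 7.)

1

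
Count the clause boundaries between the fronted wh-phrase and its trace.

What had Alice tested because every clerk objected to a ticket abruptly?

"what" originates inside the matrix clause — no clause boundary is crossed.

0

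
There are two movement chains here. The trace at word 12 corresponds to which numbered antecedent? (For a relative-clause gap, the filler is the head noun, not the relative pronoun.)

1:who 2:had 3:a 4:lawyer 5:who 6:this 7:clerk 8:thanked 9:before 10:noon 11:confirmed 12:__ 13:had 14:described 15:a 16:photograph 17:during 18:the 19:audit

1

The marked gap is the subject of "described".
Its filler is the fronted wh-phrase "who", at word 1.
(The other dependency links word 4 to a gap after word 8.)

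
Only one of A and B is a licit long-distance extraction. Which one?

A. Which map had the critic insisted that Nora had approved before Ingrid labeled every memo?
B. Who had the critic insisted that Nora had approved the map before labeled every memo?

A

In B, the wh-phrase is extracted from inside an adjunct island (introduced by "before"), which blocks movement.
In A, the extraction path crosses only that-complement boundaries, which are transparent.
So A is grammatical.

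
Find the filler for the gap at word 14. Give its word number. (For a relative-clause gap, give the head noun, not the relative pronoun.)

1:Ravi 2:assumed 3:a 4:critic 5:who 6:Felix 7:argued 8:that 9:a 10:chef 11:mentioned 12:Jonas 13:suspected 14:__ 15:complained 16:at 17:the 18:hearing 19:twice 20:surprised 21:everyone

The gap at 14 is the subject of "complained", inside a relative clause.
The relative pronoun is "who" (word 5); it is bound by the head noun immediately before it.
Its filler is the head noun "critic", at word 4.

4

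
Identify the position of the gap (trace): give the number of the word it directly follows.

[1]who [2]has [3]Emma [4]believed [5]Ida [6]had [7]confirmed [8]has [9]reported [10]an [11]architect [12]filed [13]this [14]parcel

The displaced element is "who" (word 1).
It is linked across 2 clause boundaries (Ø → Ø).
It functions as the subject of "reported", so the gap sits immediately after word 7 ("confirmed").
Base order: Emma has believed Ida had confirmed who has reported an architect filed this parcel.

7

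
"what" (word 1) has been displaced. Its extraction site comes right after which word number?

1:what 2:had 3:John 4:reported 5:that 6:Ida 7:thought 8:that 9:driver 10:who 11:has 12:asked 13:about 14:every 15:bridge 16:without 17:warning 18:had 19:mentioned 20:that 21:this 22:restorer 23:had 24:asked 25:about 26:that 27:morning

The displaced element is "what" (word 1).
It is linked across 3 clause boundaries (that → Ø → that).
It functions as the object of the preposition "about" of "asked", so the gap sits immediately after word 25 ("about").
Base order: John had reported that Ida thought that driver who has asked about every bridge without warning had mentioned that this restorer had asked about what that morning.

25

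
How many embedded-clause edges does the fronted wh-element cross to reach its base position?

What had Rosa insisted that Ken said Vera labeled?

2

"what" is extracted from the object of "labeled".
Boundaries crossed, outermost first: [that], [Ø] — 2 in total.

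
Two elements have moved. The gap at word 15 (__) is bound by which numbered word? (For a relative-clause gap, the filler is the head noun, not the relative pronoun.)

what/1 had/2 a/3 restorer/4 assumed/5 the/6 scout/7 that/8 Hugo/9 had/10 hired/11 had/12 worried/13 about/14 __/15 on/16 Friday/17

The marked gap is the object of the preposition "about" of "worried".
Its filler is the fronted wh-phrase "what", at word 1.
(The other dependency links word 7 to a gap after word 11.)

1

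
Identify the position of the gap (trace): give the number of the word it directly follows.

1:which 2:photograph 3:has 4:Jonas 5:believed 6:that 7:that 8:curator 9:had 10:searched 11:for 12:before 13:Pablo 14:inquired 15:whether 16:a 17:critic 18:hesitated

The displaced element is "which photograph" (word 2).
It is linked across 1 clause boundary (that).
It functions as the object of the preposition "for" of "searched", so the gap sits immediately after word 11 ("for").
Base order: Jonas has believed that that curator had searched for which photograph before Pablo inquired whether a critic hesitated.

11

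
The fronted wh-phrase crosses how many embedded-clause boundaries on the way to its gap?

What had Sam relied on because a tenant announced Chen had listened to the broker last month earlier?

"what" originates inside the matrix clause — no clause boundary is crossed.

0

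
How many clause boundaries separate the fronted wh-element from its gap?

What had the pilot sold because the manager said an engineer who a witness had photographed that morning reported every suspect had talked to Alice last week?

0

"what" originates inside the matrix clause — no clause boundary is crossed.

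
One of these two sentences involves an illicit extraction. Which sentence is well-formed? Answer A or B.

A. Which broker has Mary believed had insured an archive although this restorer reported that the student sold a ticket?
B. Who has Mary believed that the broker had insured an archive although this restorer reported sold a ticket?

In B, the wh-phrase is extracted from inside an adjunct island (introduced by "although"), which blocks movement.
In A, the extraction path crosses only that-complement boundaries, which are transparent.
So A is grammatical.

A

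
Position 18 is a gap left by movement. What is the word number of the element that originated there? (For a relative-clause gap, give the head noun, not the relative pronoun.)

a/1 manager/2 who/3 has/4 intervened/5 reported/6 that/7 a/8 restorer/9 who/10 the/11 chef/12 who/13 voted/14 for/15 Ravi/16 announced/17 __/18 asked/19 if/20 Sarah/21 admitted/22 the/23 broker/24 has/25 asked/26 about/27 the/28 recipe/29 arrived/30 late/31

The gap at 18 is the subject of "asked", inside a relative clause.
The relative pronoun is "who" (word 10); it is bound by the head noun immediately before it.
Its filler is the head noun "restorer", at word 9.

9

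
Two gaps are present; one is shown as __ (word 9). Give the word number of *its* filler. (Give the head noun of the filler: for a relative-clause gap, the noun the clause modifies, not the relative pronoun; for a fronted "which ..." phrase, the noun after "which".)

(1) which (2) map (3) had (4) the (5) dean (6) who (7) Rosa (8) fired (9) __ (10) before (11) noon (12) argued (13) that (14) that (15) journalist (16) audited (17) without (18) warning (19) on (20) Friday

5

The marked gap is inside the relative clause, the direct object of "fired".
Its filler is the head noun "dean" (via "who"), at word 5.
(The other dependency links word 2 to a gap after word 16.)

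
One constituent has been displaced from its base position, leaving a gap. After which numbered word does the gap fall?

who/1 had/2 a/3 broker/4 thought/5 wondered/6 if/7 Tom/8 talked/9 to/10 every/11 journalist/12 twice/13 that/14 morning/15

5

The displaced element is "who" (word 1).
It is linked across 1 clause boundary (Ø).
It functions as the subject of "wondered", so the gap sits immediately after word 5 ("thought").
Base order: A broker had thought that who wondered if Tom talked to every journalist twice that morning.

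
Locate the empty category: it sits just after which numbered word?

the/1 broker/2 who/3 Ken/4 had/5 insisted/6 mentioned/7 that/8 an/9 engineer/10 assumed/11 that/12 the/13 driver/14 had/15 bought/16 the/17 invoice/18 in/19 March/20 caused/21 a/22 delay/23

6

The displaced element is "the broker" (word 2).
It is linked across 1 clause boundary (Ø).
It functions as the subject of "mentioned", so the gap sits immediately after word 6 ("insisted").
Base order: Ken had insisted that the broker mentioned that an engineer assumed that the driver had bought the invoice in March.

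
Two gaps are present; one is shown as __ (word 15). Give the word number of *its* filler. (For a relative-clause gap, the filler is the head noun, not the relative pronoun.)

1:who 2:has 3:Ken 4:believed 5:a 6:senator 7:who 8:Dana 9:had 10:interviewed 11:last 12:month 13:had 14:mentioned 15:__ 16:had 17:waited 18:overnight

1

The marked gap is the subject of "waited".
Its filler is the fronted wh-phrase "who", at word 1.
(The other dependency links word 6 to a gap after word 10.)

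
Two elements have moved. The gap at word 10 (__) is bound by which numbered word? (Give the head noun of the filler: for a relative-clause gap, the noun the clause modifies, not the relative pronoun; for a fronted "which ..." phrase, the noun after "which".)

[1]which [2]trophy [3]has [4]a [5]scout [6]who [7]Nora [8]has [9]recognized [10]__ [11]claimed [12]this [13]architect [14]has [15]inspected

5

The marked gap is inside the relative clause, the direct object of "recognized".
Its filler is the head noun "scout" (via "who"), at word 5.
(The other dependency links word 2 to a gap after word 15.)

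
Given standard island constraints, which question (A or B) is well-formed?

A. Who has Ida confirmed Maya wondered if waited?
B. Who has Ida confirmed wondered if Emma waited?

In A, the wh-phrase is extracted from inside a wh-island (introduced by "if"), which blocks movement.
In B, the extraction path crosses only that-complement boundaries, which are transparent.
So B is grammatical.

B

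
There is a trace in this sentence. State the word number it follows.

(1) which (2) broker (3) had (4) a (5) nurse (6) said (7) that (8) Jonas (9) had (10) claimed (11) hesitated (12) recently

10

The displaced element is "which broker" (word 2).
It is linked across 2 clause boundaries (that → Ø).
It functions as the subject of "hesitated", so the gap sits immediately after word 10 ("claimed").
Base order: A nurse had said that Jonas had claimed that which broker hesitated recently.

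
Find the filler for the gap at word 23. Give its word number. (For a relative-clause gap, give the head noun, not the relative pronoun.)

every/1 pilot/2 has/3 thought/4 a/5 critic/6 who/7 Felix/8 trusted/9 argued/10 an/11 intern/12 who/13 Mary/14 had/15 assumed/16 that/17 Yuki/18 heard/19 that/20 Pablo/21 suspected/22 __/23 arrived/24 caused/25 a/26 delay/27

The gap at 23 is the subject of "arrived", inside a relative clause.
The relative pronoun is "who" (word 13); it is bound by the head noun immediately before it.
Its filler is the head noun "intern", at word 12.

12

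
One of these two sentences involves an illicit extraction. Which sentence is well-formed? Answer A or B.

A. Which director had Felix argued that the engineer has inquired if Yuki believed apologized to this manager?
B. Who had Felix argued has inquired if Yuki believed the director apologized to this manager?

B

In A, the wh-phrase is extracted from inside a wh-island (introduced by "if"), which blocks movement.
In B, the extraction path crosses only that-complement boundaries, which are transparent.
So B is grammatical.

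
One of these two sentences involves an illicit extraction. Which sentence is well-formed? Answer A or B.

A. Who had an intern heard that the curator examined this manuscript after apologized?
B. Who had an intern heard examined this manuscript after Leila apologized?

In A, the wh-phrase is extracted from inside an adjunct island (introduced by "after"), which blocks movement.
In B, the extraction path crosses only that-complement boundaries, which are transparent.
So B is grammatical.

B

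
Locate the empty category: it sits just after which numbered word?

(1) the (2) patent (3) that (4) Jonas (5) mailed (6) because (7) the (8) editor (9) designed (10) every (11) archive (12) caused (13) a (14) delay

The displaced element is "the patent" (word 2).
It functions as the direct object of "mailed", so the gap sits immediately after word 5 ("mailed").
Base order: Jonas mailed the patent because the editor designed every archive.

5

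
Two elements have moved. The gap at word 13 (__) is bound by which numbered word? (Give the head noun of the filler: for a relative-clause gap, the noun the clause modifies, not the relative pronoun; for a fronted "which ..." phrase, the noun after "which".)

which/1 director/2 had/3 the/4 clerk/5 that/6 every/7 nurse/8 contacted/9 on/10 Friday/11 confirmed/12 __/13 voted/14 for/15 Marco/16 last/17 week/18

2

The marked gap is the subject of "voted".
Its filler is the fronted wh-phrase "which director", at word 2.
(The other dependency links word 5 to a gap after word 9.)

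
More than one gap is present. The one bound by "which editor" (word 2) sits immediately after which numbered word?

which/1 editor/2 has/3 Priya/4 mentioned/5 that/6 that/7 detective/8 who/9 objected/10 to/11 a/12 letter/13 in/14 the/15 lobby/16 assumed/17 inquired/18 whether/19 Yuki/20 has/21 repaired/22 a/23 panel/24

17

The displaced element is "which editor" (word 2).
It is linked across 2 clause boundaries (that → Ø).
It functions as the subject of "inquired", so the gap sits immediately after word 17 ("assumed").
Base order: Priya has mentioned that that detective who objected to a letter in the lobby assumed that which editor inquired whether Yuki has repaired a panel.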